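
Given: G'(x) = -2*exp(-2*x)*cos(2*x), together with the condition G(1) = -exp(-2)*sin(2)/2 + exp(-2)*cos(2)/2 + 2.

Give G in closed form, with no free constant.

Whatever form G(x) takes, its d/dx must return the stated G'(x).
A general antiderivative is -exp(-2*x)*sin(2*x)/2 + exp(-2*x)*cos(2*x)/2 + C.
The condition gives C = -exp(-2)*sin(2)/2 + exp(-2)*cos(2)/2 + 2 - (-exp(-2)*sin(2)/2 + exp(-2)*cos(2)/2) = 2.
So G(x) = (4*exp(2*x) - sin(2*x) + cos(2*x))*exp(-2*x)/2.
Check: d/dx[(4*exp(2*x) - sin(2*x) + cos(2*x))*exp(-2*x)/2] = -2*exp(-2*x)*cos(2*x) = G'(x).

G(x) = (4*exp(2*x) - sin(2*x) + cos(2*x))*exp(-2*x)/2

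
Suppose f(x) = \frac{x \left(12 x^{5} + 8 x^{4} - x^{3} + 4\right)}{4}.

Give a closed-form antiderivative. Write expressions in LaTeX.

Any candidate F(x) must reproduce f(x) exactly when differentiated.
Check: d/dx[\frac{x^{2} \left(180 x^{5} + 140 x^{4} - 21 x^{3} + 210\right)}{420}] = 3 x^{6} + 2 x^{5} - \frac{x^{4}}{4} + x, which equals f(x).

An antiderivative is F(x) = \frac{x^{2} \left(180 x^{5} + 140 x^{4} - 21 x^{3} + 210\right)}{420}.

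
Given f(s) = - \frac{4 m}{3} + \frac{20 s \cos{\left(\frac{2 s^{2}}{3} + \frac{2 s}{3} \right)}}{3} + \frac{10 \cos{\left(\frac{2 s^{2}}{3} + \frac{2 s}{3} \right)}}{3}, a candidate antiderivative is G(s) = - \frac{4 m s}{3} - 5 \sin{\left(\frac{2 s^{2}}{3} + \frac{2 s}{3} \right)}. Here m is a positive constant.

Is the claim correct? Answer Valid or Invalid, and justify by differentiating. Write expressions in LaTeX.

d/ds[G] = - \frac{4 m}{3} - \frac{20 s \cos{\left(\frac{2 s^{2}}{3} + \frac{2 s}{3} \right)}}{3} - \frac{10 \cos{\left(\frac{2 s^{2}}{3} + \frac{2 s}{3} \right)}}{3}
d/ds[G] - f(s) = - \frac{40 s \cos{\left(\frac{2 s^{2}}{3} + \frac{2 s}{3} \right)}}{3} - \frac{20 \cos{\left(\frac{2 s^{2}}{3} + \frac{2 s}{3} \right)}}{3} != 0.

Invalid: d/ds[G] - f = - \frac{40 s \cos{\left(\frac{2 s^{2}}{3} + \frac{2 s}{3} \right)}}{3} - \frac{20 \cos{\left(\frac{2 s^{2}}{3} + \frac{2 s}{3} \right)}}{3}, which is not 0.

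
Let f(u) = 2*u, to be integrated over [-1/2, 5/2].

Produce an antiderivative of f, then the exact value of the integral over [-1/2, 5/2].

For F(u) to be correct the identity F'(u) - f(u) = 0 must hold.
F(u) = (4*u**2 + 5)/4 is an antiderivative of f.
Check: d/du[(4*u**2 + 5)/4] = 2*u = f(u).
F(5/2) = 15/2; F(-1/2) = 3/2.
Integral = F(5/2) - F(-1/2) = 6.

Antiderivative: F(u) = (4*u**2 + 5)/4; value = 6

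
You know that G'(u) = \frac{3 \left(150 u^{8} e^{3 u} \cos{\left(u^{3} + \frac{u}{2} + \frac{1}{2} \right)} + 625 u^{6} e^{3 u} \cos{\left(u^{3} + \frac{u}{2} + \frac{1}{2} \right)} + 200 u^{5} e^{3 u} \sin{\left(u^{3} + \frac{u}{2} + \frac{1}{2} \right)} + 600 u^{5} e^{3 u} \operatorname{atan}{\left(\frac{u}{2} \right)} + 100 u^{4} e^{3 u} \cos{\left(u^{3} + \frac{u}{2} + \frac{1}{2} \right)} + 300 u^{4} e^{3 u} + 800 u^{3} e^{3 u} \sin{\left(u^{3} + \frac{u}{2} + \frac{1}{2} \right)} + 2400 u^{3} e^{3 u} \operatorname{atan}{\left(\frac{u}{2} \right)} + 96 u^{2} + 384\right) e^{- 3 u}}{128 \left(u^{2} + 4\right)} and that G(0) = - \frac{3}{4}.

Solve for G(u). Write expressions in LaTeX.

Any candidate G(u) must reproduce the stated G'(u) exactly.
A general antiderivative is - \frac{75 u^{4} \left(- \sin{\left(u^{3} + \frac{u}{2} + \frac{1}{2} \right)} - 3 \operatorname{atan}{\left(\frac{u}{2} \right)}\right)}{64} - \frac{3 e^{- 3 u}}{4} + C.
The condition gives C = - \frac{3}{4} - (- \frac{3}{4}) = 0.
So G(u) = - \frac{75 u^{4} \left(- \sin{\left(u^{3} + \frac{u}{2} + \frac{1}{2} \right)} - 3 \operatorname{atan}{\left(\frac{u}{2} \right)}\right)}{64} - \frac{3 e^{- 3 u}}{4}.
Check: d/du[- \frac{75 u^{4} \left(- \sin{\left(u^{3} + \frac{u}{2} + \frac{1}{2} \right)} - 3 \operatorname{atan}{\left(\frac{u}{2} \right)}\right)}{64} - \frac{3 e^{- 3 u}}{4}] = \frac{450 u^{8} e^{3 u} \cos{\left(u^{3} + \frac{u}{2} + \frac{1}{2} \right)} + 1875 u^{6} e^{3 u} \cos{\left(u^{3} + \frac{u}{2} + \frac{1}{2} \right)} + 600 u^{5} e^{3 u} \sin{\left(u^{3} + \frac{u}{2} + \frac{1}{2} \right)} + 1800 u^{5} e^{3 u} \operatorname{atan}{\left(\frac{u}{2} \right)} + 300 u^{4} e^{3 u} \cos{\left(u^{3} + \frac{u}{2} + \frac{1}{2} \right)} + 900 u^{4} e^{3 u} + 2400 u^{3} e^{3 u} \sin{\left(u^{3} + \frac{u}{2} + \frac{1}{2} \right)} + 7200 u^{3} e^{3 u} \operatorname{atan}{\left(\frac{u}{2} \right)} + 288 u^{2} + 1152}{128 u^{2} e^{3 u} + 512 e^{3 u}}, which equals G'(u).

G(u) = - \frac{75 u^{4} \left(- \sin{\left(u^{3} + \frac{u}{2} + \frac{1}{2} \right)} - 3 \operatorname{atan}{\left(\frac{u}{2} \right)}\right)}{64} - \frac{3 e^{- 3 u}}{4}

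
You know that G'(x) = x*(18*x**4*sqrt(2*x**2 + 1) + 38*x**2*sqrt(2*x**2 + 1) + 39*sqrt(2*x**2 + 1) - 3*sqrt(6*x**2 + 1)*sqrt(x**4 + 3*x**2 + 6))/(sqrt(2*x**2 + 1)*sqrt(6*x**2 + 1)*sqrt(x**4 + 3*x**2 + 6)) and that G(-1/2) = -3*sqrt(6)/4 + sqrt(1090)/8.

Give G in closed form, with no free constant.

Whatever form G(x) takes, its d/dx must return the stated G'(x).
A general antiderivative is 3*sqrt(2*x**2 + 1/3)*sqrt(x**4/3 + x**2 + 2) - 3*sqrt(2*x**2 + 1)/2 + C.
The condition gives C = -3*sqrt(6)/4 + sqrt(1090)/8 - (-3*sqrt(6)/4 + sqrt(1090)/8) = 0.
So G(x) = -(3*sqrt(2*x**2 + 1) - 2*sqrt(6*x**2 + 1)*sqrt(x**4 + 3*x**2 + 6))/2.
Check: d/dx[-(3*sqrt(2*x**2 + 1) - 2*sqrt(6*x**2 + 1)*sqrt(x**4 + 3*x**2 + 6))/2] = (18*x**5*sqrt(2*x**2 + 1) + 38*x**3*sqrt(2*x**2 + 1) + 39*x*sqrt(2*x**2 + 1) - 3*x*sqrt(6*x**2 + 1)*sqrt(x**4 + 3*x**2 + 6))/(sqrt(2*x**2 + 1)*sqrt(6*x**2 + 1)*sqrt(x**4 + 3*x**2 + 6)), which equals G'(x).

G(x) = -(3*sqrt(2*x**2 + 1) - 2*sqrt(6*x**2 + 1)*sqrt(x**4 + 3*x**2 + 6))/2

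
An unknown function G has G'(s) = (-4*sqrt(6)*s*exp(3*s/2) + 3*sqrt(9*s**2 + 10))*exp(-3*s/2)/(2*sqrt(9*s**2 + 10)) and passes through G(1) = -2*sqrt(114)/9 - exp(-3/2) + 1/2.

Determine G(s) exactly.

Check a candidate G(s) by differentiating: d/ds[G] must match the given G'(s).
A general antiderivative is -4*sqrt(3*s**2/2 + 5/3)/3 - exp(-3*s/2) + C.
The condition gives C = -2*sqrt(114)/9 - exp(-3/2) + 1/2 - (-2*sqrt(114)/9 - exp(-3/2)) = 1/2.
So G(s) = -(4*sqrt(6)*sqrt(9*s**2 + 10)*exp(3*s/2) - 9*exp(3*s/2) + 18)*exp(-3*s/2)/18.
Check: d/ds[-(4*sqrt(6)*sqrt(9*s**2 + 10)*exp(3*s/2) - 9*exp(3*s/2) + 18)*exp(-3*s/2)/18] = (-4*sqrt(6)*s*exp(3*s/2) + 3*sqrt(9*s**2 + 10))*exp(-3*s/2)/(2*sqrt(9*s**2 + 10)) = G'(s).

G(s) = -(4*sqrt(6)*sqrt(9*s**2 + 10)*exp(3*s/2) - 9*exp(3*s/2) + 18)*exp(-3*s/2)/18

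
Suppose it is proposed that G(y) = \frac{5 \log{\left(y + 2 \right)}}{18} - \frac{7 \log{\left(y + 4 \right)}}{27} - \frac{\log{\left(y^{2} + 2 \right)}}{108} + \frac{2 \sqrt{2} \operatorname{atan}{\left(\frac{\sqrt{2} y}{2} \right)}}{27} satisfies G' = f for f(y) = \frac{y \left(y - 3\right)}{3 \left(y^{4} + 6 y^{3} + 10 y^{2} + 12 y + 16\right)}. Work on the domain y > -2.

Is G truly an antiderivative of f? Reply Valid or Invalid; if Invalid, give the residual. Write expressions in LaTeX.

Invalid: d/dy[G] - f = \frac{8}{27 y^{2} + 54}, which is not 0.

d/dy[G] = \frac{17 y^{2} + 21 y + 64}{27 y^{4} + 162 y^{3} + 270 y^{2} + 324 y + 432}
d/dy[G] - f(y) = \frac{8}{27 y^{2} + 54} != 0.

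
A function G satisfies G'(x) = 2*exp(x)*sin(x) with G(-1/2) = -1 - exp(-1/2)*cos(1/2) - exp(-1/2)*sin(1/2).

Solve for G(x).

Any candidate G(x) must reproduce the stated G'(x) exactly.
A general antiderivative is exp(x)*sin(x) - exp(x)*cos(x) + C.
The condition gives C = -1 - exp(-1/2)*cos(1/2) - exp(-1/2)*sin(1/2) - (-exp(-1/2)*cos(1/2) - exp(-1/2)*sin(1/2)) = -1.
So G(x) = exp(x)*sin(x) - exp(x)*cos(x) - 1.
Check: d/dx[exp(x)*sin(x) - exp(x)*cos(x) - 1] = 2*exp(x)*sin(x) = G'(x).

G(x) = exp(x)*sin(x) - exp(x)*cos(x) - 1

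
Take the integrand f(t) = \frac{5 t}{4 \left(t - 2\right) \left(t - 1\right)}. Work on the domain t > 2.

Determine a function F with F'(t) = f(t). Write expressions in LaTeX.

The denominator factors as 4 \left(t - 2\right) \left(t - 1\right); partial fractions split f into directly integrable pieces: - \frac{5}{4 \left(t - 1\right)} + \frac{5}{2 \left(t - 2\right)}.
Check: d/dt[\frac{5 \left(2 \log{\left(t - 2 \right)} - \log{\left(t - 1 \right)}\right)}{4}] = \frac{5 t}{4 t^{2} - 12 t + 8}, which equals f(t).

An antiderivative is F(t) = \frac{5 \left(2 \log{\left(t - 2 \right)} - \log{\left(t - 1 \right)}\right)}{4}.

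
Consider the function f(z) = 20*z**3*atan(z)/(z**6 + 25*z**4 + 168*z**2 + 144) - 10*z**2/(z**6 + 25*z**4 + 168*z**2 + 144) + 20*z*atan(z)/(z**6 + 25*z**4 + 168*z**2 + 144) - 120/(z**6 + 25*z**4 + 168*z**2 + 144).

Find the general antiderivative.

f has the shape u'v + uv' for u = -5/(z**2/2 + 6) and v = atan(z) — it is the derivative of the product u*v.
Check: d/dz[-5*atan(z)/(z**2/2 + 6)] = (20*z**3*atan(z) - 10*z**2 + 20*z*atan(z) - 120)/(z**6 + 25*z**4 + 168*z**2 + 144), which equals f(z).

F(z) = -5*atan(z)/(z**2/2 + 6) + C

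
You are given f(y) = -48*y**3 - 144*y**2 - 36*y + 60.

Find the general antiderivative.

F(y) = -12*y**4 - 48*y**3 - 18*y**2 + 60*y + C

f matches the chain-rule pattern g'(h)*h' with inner function h(y) = 2*y**2 + 4*y - 5/2; substituting u = h(y) collapses the integral.
Check: d/dy[-12*y**4 - 48*y**3 - 18*y**2 + 60*y] = -48*y**3 - 144*y**2 - 36*y + 60 = f(y).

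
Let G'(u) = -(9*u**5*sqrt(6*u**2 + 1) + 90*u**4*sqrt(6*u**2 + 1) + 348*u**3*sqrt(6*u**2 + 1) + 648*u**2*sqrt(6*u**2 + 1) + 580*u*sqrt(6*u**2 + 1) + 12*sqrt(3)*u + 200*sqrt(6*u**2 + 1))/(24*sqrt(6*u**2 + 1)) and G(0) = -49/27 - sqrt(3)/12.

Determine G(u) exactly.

G(u) = -u**6/16 - 3*u**5/4 - 29*u**4/8 - 9*u**3 - 145*u**2/12 - 25*u/3 - sqrt(2*u**2 + 1/3)/4 - 49/27

Any candidate G(u) must reproduce the stated G'(u) exactly.
A general antiderivative is -sqrt(2*u**2 + 1/3)/4 + (-u**2/2 - 2*u - 5/3)**3/2 + C.
The condition gives C = -49/27 - sqrt(3)/12 - (-125/54 - sqrt(3)/12) = 1/2.
So G(u) = -u**6/16 - 3*u**5/4 - 29*u**4/8 - 9*u**3 - 145*u**2/12 - 25*u/3 - sqrt(2*u**2 + 1/3)/4 - 49/27.
Check: d/du[-u**6/16 - 3*u**5/4 - 29*u**4/8 - 9*u**3 - 145*u**2/12 - 25*u/3 - sqrt(2*u**2 + 1/3)/4 - 49/27] = (-9*u**5*sqrt(6*u**2 + 1) - 90*u**4*sqrt(6*u**2 + 1) - 348*u**3*sqrt(6*u**2 + 1) - 648*u**2*sqrt(6*u**2 + 1) - 580*u*sqrt(6*u**2 + 1) - 12*sqrt(3)*u - 200*sqrt(6*u**2 + 1))/(24*sqrt(6*u**2 + 1)), which equals G'(u).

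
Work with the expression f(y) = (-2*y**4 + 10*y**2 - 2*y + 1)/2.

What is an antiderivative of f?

An antiderivative is F(y) = -y*(6*y**4 - 50*y**2 + 15*y - 15)/30.

A first test for any F(y): its y-derivative must equal f(y) identically.
Check: d/dy[-y*(6*y**4 - 50*y**2 + 15*y - 15)/30] = -y**4 + 5*y**2 - y + 1/2, which equals f(y).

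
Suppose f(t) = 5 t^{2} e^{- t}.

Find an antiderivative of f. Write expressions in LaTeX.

Recognize the product-rule pattern: f = u'v + uv' with u = - 5 t^{2} - 10 t - 10, v = e^{- t}, so integration by parts undoes it.
Check: d/dt[- 5 t^{2} e^{- t} - 10 t e^{- t} - 10 e^{- t}] = 5 t^{2} e^{- t} = f(t).

An antiderivative is F(t) = - 5 t^{2} e^{- t} - 10 t e^{- t} - 10 e^{- t}.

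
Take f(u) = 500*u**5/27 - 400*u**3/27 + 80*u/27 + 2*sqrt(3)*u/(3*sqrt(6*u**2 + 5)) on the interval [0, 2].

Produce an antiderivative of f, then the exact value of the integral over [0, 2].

The integrand splits into summands that can be handled one at a time.
F(u) = (250*u**6 - 300*u**4 + 120*u**2 + 9*sqrt(3)*sqrt(6*u**2 + 5) - 16)/81 is an antiderivative of f.
Check: d/du[(250*u**6 - 300*u**4 + 120*u**2 + 9*sqrt(3)*sqrt(6*u**2 + 5) - 16)/81] = (500*u**5*sqrt(6*u**2 + 5) - 400*u**3*sqrt(6*u**2 + 5) + 80*u*sqrt(6*u**2 + 5) + 18*sqrt(3)*u)/(27*sqrt(6*u**2 + 5)), which equals f(u).
F(2) = sqrt(87)/9 + 144; F(0) = -16/81 + sqrt(15)/9.
Integral = F(2) - F(0) = -sqrt(15)/9 + sqrt(87)/9 + 11680/81.

Antiderivative: F(u) = (250*u**6 - 300*u**4 + 120*u**2 + 9*sqrt(3)*sqrt(6*u**2 + 5) - 16)/81; value = -sqrt(15)/9 + sqrt(87)/9 + 11680/81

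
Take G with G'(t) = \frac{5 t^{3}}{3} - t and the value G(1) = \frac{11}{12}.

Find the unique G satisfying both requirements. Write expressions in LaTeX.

G(t) = \frac{5 t^{4}}{12} - \frac{t^{2}}{2} + 1

Integrate term by term and add the pieces.
A general antiderivative is \frac{5 t^{4}}{12} - \frac{t^{2}}{2} + C.
The condition gives C = \frac{11}{12} - (- \frac{1}{12}) = 1.
So G(t) = \frac{5 t^{4}}{12} - \frac{t^{2}}{2} + 1.
Check: d/dt[\frac{5 t^{4}}{12} - \frac{t^{2}}{2} + 1] = \frac{5 t^{3}}{3} - t = G'(t).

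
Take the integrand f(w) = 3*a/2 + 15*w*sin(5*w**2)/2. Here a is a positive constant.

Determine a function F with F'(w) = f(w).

Any candidate F(w) must reproduce f(w) exactly when differentiated.
Check: d/dw[3*a*w/2 - 3*cos(5*w**2)/4] = 3*a/2 + 15*w*sin(5*w**2)/2 = f(w).

An antiderivative is F(w) = 3*a*w/2 - 3*cos(5*w**2)/4.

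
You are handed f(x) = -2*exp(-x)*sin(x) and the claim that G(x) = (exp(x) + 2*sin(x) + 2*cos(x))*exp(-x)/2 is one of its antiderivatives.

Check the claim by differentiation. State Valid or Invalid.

Valid: G'(x) = f(x).

d/dx[G] = -2*exp(-x)*sin(x)
This equals f(x) exactly, so the claim holds.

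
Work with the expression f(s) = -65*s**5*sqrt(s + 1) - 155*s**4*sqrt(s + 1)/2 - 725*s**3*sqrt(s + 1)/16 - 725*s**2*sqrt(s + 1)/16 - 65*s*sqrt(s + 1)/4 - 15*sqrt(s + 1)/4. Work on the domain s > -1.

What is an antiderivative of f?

Recognize the product-rule pattern: f = u'v + uv' with u = -10*(s + 1)**(5/2), v = (s**2 - s/4 + 1/2)**2, so integration by parts undoes it.
Check: d/ds[-5*(s + 1)**(5/2)*(4*s**2 - s + 2)**2/8] = -65*s**5*sqrt(s + 1) - 155*s**4*sqrt(s + 1)/2 - 725*s**3*sqrt(s + 1)/16 - 725*s**2*sqrt(s + 1)/16 - 65*s*sqrt(s + 1)/4 - 15*sqrt(s + 1)/4 = f(s).

An antiderivative is F(s) = -5*(s + 1)**(5/2)*(4*s**2 - s + 2)**2/8.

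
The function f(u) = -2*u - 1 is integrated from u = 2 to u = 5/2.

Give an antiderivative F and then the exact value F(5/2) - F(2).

Antiderivative: F(u) = -u*(u + 1); value = -11/4

Since d/du undoes antidifferentiation here, F'(u) = f(u) is required of F(u).
F(u) = -u*(u + 1) is an antiderivative of f.
Check: d/du[-u*(u + 1)] = -2*u - 1 = f(u).
F(5/2) = -35/4; F(2) = -6.
Integral = F(5/2) - F(2) = -11/4.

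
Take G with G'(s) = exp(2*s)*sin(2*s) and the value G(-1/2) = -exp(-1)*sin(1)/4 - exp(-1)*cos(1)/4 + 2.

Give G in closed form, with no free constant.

Differentiate the proposed G(s) back; it has to land on the given G'(s).
A general antiderivative is exp(2*s)*sin(2*s)/4 - exp(2*s)*cos(2*s)/4 + C.
The condition gives C = -exp(-1)*sin(1)/4 - exp(-1)*cos(1)/4 + 2 - (-exp(-1)*sin(1)/4 - exp(-1)*cos(1)/4) = 2.
So G(s) = (exp(2*s)*sin(2*s) - exp(2*s)*cos(2*s) + 8)/4.
Check: d/ds[(exp(2*s)*sin(2*s) - exp(2*s)*cos(2*s) + 8)/4] = exp(2*s)*sin(2*s) = G'(s).

G(s) = (exp(2*s)*sin(2*s) - exp(2*s)*cos(2*s) + 8)/4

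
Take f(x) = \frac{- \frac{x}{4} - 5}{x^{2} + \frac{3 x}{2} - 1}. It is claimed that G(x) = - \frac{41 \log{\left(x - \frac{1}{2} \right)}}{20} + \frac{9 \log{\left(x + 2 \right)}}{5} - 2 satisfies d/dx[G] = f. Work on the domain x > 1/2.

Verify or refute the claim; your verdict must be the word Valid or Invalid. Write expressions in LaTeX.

Valid. The derivative of G reproduces f.

d/dx[G] = \frac{- x - 20}{4 x^{2} + 6 x - 4}
This equals f(x) exactly, so the claim holds.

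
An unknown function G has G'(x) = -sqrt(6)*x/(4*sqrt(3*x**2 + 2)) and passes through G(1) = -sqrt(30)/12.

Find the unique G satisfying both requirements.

G'(x) matches the chain-rule pattern g'(h)*h' with inner function h(x) = 2*x**2 + 4/3; substituting u = h(x) collapses the integral.
A general antiderivative is -sqrt(2*x**2 + 4/3)/4 + C.
The condition gives C = -sqrt(30)/12 - (-sqrt(30)/12) = 0.
So G(x) = -sqrt(2*x**2 + 4/3)/4.
Check: d/dx[-sqrt(2*x**2 + 4/3)/4] = -sqrt(6)*x/(4*sqrt(3*x**2 + 2)) = G'(x).

G(x) = -sqrt(2*x**2 + 4/3)/4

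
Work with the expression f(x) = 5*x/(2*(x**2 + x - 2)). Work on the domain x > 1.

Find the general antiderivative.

Factor the denominator (2*(x - 1)*(x + 2)) and decompose: f = 5/(3*(x + 2)) + 5/(6*(x - 1)); each piece integrates to a log, atan, or power term.
Check: d/dx[5*log(x - 1)/6 + 5*log(x + 2)/3] = 5*x/(2*x**2 + 2*x - 4), which equals f(x).

F(x) = 5*log(x - 1)/6 + 5*log(x + 2)/3 + C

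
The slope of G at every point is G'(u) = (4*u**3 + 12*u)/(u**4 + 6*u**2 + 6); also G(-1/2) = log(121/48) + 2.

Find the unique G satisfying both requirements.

G'(u) matches the chain-rule pattern g'(h)*h' with inner function h(u) = u**4/3 + 2*u**2 + 2; substituting w = h(u) collapses the integral.
A general antiderivative is log(u**4/3 + 2*u**2 + 2) + C.
The condition gives C = log(121/48) + 2 - (log(121/48)) = 2.
So G(u) = log(u**4/3 + 2*u**2 + 2) + 2.
Check: d/du[log(u**4/3 + 2*u**2 + 2) + 2] = (4*u**3 + 12*u)/(u**4 + 6*u**2 + 6) = G'(u).

G(u) = log(u**4/3 + 2*u**2 + 2) + 2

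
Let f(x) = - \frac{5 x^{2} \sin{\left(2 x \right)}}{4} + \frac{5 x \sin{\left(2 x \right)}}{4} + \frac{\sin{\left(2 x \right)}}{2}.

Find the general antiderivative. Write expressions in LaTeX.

The integrand splits into summands that can be handled one at a time.
Check: d/dx[\frac{5 x^{2} \cos{\left(2 x \right)}}{8} - \frac{5 x \sin{\left(2 x \right)}}{8} - \frac{5 x \cos{\left(2 x \right)}}{8} + \frac{5 \sin{\left(2 x \right)}}{16} - \frac{9 \cos{\left(2 x \right)}}{16}] = - \frac{5 x^{2} \sin{\left(2 x \right)}}{4} + \frac{5 x \sin{\left(2 x \right)}}{4} + \frac{\sin{\left(2 x \right)}}{2} = f(x).

F(x) = \frac{5 x^{2} \cos{\left(2 x \right)}}{8} - \frac{5 x \sin{\left(2 x \right)}}{8} - \frac{5 x \cos{\left(2 x \right)}}{8} + \frac{5 \sin{\left(2 x \right)}}{16} - \frac{9 \cos{\left(2 x \right)}}{16} + C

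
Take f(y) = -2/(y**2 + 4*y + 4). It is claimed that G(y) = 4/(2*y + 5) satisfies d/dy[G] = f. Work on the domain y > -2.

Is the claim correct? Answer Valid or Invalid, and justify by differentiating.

d/dy[G] = -8/(4*y**2 + 20*y + 25)
d/dy[G] - f(y) = (8*y + 18)/(4*y**4 + 36*y**3 + 121*y**2 + 180*y + 100) != 0.

Invalid: d/dy[G] - f = (8*y + 18)/(4*y**4 + 36*y**3 + 121*y**2 + 180*y + 100), which is not 0.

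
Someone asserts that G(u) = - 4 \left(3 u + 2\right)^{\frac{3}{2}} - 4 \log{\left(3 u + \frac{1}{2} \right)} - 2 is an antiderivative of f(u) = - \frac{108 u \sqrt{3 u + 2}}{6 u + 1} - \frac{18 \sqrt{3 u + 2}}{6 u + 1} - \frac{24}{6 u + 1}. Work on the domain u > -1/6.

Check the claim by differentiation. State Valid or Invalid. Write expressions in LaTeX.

Valid - the claim checks out under differentiation.

d/du[G] = \frac{- 108 u \sqrt{3 u + 2} - 18 \sqrt{3 u + 2} - 24}{6 u + 1}
This equals f(u) exactly, so the claim holds.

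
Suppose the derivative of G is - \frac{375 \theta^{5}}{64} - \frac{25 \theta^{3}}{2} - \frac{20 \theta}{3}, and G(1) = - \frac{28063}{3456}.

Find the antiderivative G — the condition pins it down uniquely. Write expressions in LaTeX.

G'(\theta) matches the chain-rule pattern g'(h)*h' with inner function h(\theta) = \frac{5 \theta^{2}}{4} + \frac{4}{3}; substituting u = h(\theta) collapses the integral.
A general antiderivative is - \frac{\left(\frac{5 \theta^{2}}{4} + \frac{4}{3}\right)^{3}}{2} + C.
The condition gives C = - \frac{28063}{3456} - (- \frac{29791}{3456}) = \frac{1}{2}.
So G(\theta) = \frac{1728 - \left(15 \theta^{2} + 16\right)^{3}}{3456}.
Check: d/d\theta[\frac{1728 - \left(15 \theta^{2} + 16\right)^{3}}{3456}] = - \frac{375 \theta^{5}}{64} - \frac{25 \theta^{3}}{2} - \frac{20 \theta}{3} = G'(\theta).

G(\theta) = \frac{1728 - \left(15 \theta^{2} + 16\right)^{3}}{3456}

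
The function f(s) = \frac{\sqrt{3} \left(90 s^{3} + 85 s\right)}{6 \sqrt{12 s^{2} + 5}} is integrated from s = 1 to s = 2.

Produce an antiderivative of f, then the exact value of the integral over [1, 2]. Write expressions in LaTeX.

Antiderivative: F(s) = \frac{5 s^{2} \sqrt{4 s^{2} + \frac{5}{3}}}{4} + \frac{5 \sqrt{4 s^{2} + \frac{5}{3}}}{2}; value = - \frac{5 \sqrt{51}}{4} + \frac{5 \sqrt{159}}{2}

f has the shape u'v + uv' for u = \sqrt{4 s^{2} + \frac{5}{3}} and v = \frac{5 s^{2}}{4} + \frac{5}{2} — it is the derivative of the product u*v.
F(s) = \frac{5 s^{2} \sqrt{4 s^{2} + \frac{5}{3}}}{4} + \frac{5 \sqrt{4 s^{2} + \frac{5}{3}}}{2} is an antiderivative of f.
Check: d/ds[\frac{5 s^{2} \sqrt{4 s^{2} + \frac{5}{3}}}{4} + \frac{5 \sqrt{4 s^{2} + \frac{5}{3}}}{2}] = \frac{\sqrt{3} \left(90 s^{3} + 85 s\right)}{6 \sqrt{12 s^{2} + 5}} = f(s).
F(2) = \frac{5 \sqrt{159}}{2}; F(1) = \frac{5 \sqrt{51}}{4}.
Integral = F(2) - F(1) = - \frac{5 \sqrt{51}}{4} + \frac{5 \sqrt{159}}{2}.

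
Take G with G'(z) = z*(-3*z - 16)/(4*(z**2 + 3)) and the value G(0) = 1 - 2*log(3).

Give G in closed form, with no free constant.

A first test for any G(z): its z-derivative must equal the given G'(z).
A general antiderivative is -3*z/4 - 2*log(z**2 + 3) + 3*sqrt(3)*atan(sqrt(3)*z/3)/4 + C.
The condition gives C = 1 - 2*log(3) - (-2*log(3)) = 1.
So G(z) = -3*z/4 - 2*log(z**2 + 3) + 3*sqrt(3)*atan(sqrt(3)*z/3)/4 + 1.
Check: d/dz[-3*z/4 - 2*log(z**2 + 3) + 3*sqrt(3)*atan(sqrt(3)*z/3)/4 + 1] = (-3*z**2 - 16*z)/(4*z**2 + 12), which equals G'(z).

G(z) = -3*z/4 - 2*log(z**2 + 3) + 3*sqrt(3)*atan(sqrt(3)*z/3)/4 + 1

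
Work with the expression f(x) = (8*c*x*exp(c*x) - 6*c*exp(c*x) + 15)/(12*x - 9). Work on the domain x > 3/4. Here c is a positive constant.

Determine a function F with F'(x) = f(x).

An antiderivative is F(x) = (8*exp(c*x) + 15*log(4*x - 3))/12.

Any candidate F(x) must reproduce f(x) exactly when differentiated.
Check: d/dx[(8*exp(c*x) + 15*log(4*x - 3))/12] = (8*c*x*exp(c*x) - 6*c*exp(c*x) + 15)/(12*x - 9) = f(x).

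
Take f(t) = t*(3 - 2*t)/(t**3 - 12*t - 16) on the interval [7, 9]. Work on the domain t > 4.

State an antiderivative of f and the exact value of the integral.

Factor the denominator ((t - 4)*(t + 2)**2) and decompose: f = -13/(9*(t + 2)) + 7/(3*(t + 2)**2) - 5/(9*(t - 4)); each piece integrates to a log, atan, or power term.
F(t) = -5*log(t - 4)/9 - 13*log(t + 2)/9 - 7/(3*t + 6) is an antiderivative of f.
Check: d/dt[-5*log(t - 4)/9 - 13*log(t + 2)/9 - 7/(3*t + 6)] = (-2*t**2 + 3*t)/(t**3 - 12*t - 16), which equals f(t).
F(9) = -13*log(11)/9 - 5*log(5)/9 - 7/33; F(7) = -13*log(9)/9 - 5*log(3)/9 - 7/27.
Integral = F(9) - F(7) = -13*log(11)/9 - 5*log(5)/9 + 14/297 + 5*log(3)/9 + 13*log(9)/9.

Antiderivative: F(t) = -5*log(t - 4)/9 - 13*log(t + 2)/9 - 7/(3*t + 6); value = -13*log(11)/9 - 5*log(5)/9 + 14/297 + 5*log(3)/9 + 13*log(9)/9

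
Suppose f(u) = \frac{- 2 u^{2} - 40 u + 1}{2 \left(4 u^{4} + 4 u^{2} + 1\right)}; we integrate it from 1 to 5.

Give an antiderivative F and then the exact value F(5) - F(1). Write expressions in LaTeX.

Antiderivative: F(u) = \frac{u + 10}{2 \left(2 u^{2} + 1\right)}; value = - \frac{86}{51}

Recognize the product-rule pattern: f = v'r + vr' with v = \frac{1}{2 u^{2} + 1}, r = \frac{u}{2} + 5, so integration by parts undoes it.
F(u) = \frac{u + 10}{2 \left(2 u^{2} + 1\right)} is an antiderivative of f.
Check: d/du[\frac{u + 10}{2 \left(2 u^{2} + 1\right)}] = \frac{- 2 u^{2} - 40 u + 1}{8 u^{4} + 8 u^{2} + 2}, which equals f(u).
F(5) = \frac{5}{34}; F(1) = \frac{11}{6}.
Integral = F(5) - F(1) = - \frac{86}{51}.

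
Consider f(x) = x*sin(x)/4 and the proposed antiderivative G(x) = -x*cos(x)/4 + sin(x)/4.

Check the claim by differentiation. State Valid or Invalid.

Valid - the claim checks out under differentiation.

d/dx[G] = x*sin(x)/4
This equals f(x) exactly, so the claim holds.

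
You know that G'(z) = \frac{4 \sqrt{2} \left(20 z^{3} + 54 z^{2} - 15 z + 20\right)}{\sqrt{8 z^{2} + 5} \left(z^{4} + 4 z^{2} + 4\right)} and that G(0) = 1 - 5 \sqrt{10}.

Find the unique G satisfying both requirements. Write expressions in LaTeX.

The proposed G(z) is checked by its d/dz: the result must match the given G'(z).
A general antiderivative is - \frac{2 \left(5 - 4 z\right) \sqrt{4 z^{2} + \frac{5}{2}}}{\frac{z^{2}}{2} + 1} + C.
The condition gives C = 1 - 5 \sqrt{10} - (- 5 \sqrt{10}) = 1.
So G(z) = \frac{z^{2} + 8 \sqrt{2} z \sqrt{8 z^{2} + 5} - 10 \sqrt{2} \sqrt{8 z^{2} + 5} + 2}{z^{2} + 2}.
Check: d/dz[\frac{z^{2} + 8 \sqrt{2} z \sqrt{8 z^{2} + 5} - 10 \sqrt{2} \sqrt{8 z^{2} + 5} + 2}{z^{2} + 2}] = \frac{80 \sqrt{2} z^{3} + 216 \sqrt{2} z^{2} - 60 \sqrt{2} z + 80 \sqrt{2}}{z^{4} \sqrt{8 z^{2} + 5} + 4 z^{2} \sqrt{8 z^{2} + 5} + 4 \sqrt{8 z^{2} + 5}}, which equals G'(z).

G(z) = \frac{z^{2} + 8 \sqrt{2} z \sqrt{8 z^{2} + 5} - 10 \sqrt{2} \sqrt{8 z^{2} + 5} + 2}{z^{2} + 2}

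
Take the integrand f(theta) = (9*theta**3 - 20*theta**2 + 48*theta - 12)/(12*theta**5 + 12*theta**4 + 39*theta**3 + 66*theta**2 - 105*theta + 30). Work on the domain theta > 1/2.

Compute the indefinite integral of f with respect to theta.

Factor the denominator (3*(theta + 2)*(2*theta - 1)**2*(theta**2 + 5)) and decompose: f = (258*theta - 221)/(1323*(theta**2 + 5)) + 2516/(6615*(2*theta - 1)) + 13/(63*(2*theta - 1)**2) - 52/(135*(theta + 2)); each piece integrates to a log, atan, or power term.
Check: d/dtheta[-(-5032*theta*log(theta - 1/2) + 10192*theta*log(theta + 2) - 2580*theta*log(theta**2 + 5) + 884*sqrt(5)*theta*atan(sqrt(5)*theta/5) + 2516*log(theta - 1/2) - 5096*log(theta + 2) + 1290*log(theta**2 + 5) - 442*sqrt(5)*atan(sqrt(5)*theta/5) + 1365)/(13230*(2*theta - 1))] = (9*theta**3 - 20*theta**2 + 48*theta - 12)/(12*theta**5 + 12*theta**4 + 39*theta**3 + 66*theta**2 - 105*theta + 30) = f(theta).

F(theta) = -(-5032*theta*log(theta - 1/2) + 10192*theta*log(theta + 2) - 2580*theta*log(theta**2 + 5) + 884*sqrt(5)*theta*atan(sqrt(5)*theta/5) + 2516*log(theta - 1/2) - 5096*log(theta + 2) + 1290*log(theta**2 + 5) - 442*sqrt(5)*atan(sqrt(5)*theta/5) + 1365)/(13230*(2*theta - 1)) + C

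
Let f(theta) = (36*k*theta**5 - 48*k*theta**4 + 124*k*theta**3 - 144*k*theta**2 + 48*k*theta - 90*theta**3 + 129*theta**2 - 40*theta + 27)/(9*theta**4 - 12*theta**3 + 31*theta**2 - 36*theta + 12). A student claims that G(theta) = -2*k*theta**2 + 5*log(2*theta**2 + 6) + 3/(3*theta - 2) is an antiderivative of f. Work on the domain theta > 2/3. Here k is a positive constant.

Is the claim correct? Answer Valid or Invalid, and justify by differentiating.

Invalid: d/dtheta[G] - f = (-72*k*theta**5 + 96*k*theta**4 - 248*k*theta**3 + 288*k*theta**2 - 96*k*theta + 180*theta**3 - 258*theta**2 + 80*theta - 54)/(9*theta**4 - 12*theta**3 + 31*theta**2 - 36*theta + 12), which is not 0.

d/dtheta[G] = (-36*k*theta**5 + 48*k*theta**4 - 124*k*theta**3 + 144*k*theta**2 - 48*k*theta + 90*theta**3 - 129*theta**2 + 40*theta - 27)/(9*theta**4 - 12*theta**3 + 31*theta**2 - 36*theta + 12)
d/dtheta[G] - f(theta) = (-72*k*theta**5 + 96*k*theta**4 - 248*k*theta**3 + 288*k*theta**2 - 96*k*theta + 180*theta**3 - 258*theta**2 + 80*theta - 54)/(9*theta**4 - 12*theta**3 + 31*theta**2 - 36*theta + 12) != 0.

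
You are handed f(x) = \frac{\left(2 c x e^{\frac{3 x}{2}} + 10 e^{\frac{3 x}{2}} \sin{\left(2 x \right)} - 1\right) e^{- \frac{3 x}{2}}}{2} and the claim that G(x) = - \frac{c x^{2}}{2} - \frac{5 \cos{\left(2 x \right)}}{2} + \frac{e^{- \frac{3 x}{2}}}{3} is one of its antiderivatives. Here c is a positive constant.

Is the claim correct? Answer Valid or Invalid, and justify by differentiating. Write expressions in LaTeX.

Invalid: d/dx[G] - f = - 2 c x, which is not 0.

d/dx[G] = \frac{\left(- 2 c x e^{\frac{3 x}{2}} + 10 e^{\frac{3 x}{2}} \sin{\left(2 x \right)} - 1\right) e^{- \frac{3 x}{2}}}{2}
d/dx[G] - f(x) = - 2 c x != 0.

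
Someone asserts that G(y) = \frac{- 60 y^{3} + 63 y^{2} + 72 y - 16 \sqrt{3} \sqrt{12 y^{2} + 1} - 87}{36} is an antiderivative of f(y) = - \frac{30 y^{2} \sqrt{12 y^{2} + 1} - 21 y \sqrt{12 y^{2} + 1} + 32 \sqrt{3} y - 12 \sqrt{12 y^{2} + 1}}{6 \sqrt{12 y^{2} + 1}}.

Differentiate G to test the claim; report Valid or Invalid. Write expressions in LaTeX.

d/dy[G] = \frac{- 30 y^{2} \sqrt{12 y^{2} + 1} + 21 y \sqrt{12 y^{2} + 1} - 32 \sqrt{3} y + 12 \sqrt{12 y^{2} + 1}}{6 \sqrt{12 y^{2} + 1}}
This equals f(y) exactly, so the claim holds.

Valid - differentiating G returns exactly f.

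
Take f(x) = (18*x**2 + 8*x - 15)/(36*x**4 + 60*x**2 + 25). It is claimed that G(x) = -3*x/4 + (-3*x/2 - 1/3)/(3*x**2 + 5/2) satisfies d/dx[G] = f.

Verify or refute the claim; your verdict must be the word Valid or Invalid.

d/dx[G] = (-108*x**4 - 108*x**2 + 32*x - 135)/(144*x**4 + 240*x**2 + 100)
d/dx[G] - f(x) = -3/4 != 0.

Invalid: d/dx[G] - f = -3/4, which is not 0.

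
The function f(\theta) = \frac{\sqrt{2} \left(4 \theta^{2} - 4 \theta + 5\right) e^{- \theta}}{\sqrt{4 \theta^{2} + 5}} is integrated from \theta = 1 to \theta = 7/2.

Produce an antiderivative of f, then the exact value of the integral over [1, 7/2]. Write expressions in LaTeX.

Antiderivative: F(\theta) = - 2 \sqrt{2 \theta^{2} + \frac{5}{2}} e^{- \theta}; value = - \frac{6 \sqrt{3}}{e^{\frac{7}{2}}} + \frac{3 \sqrt{2}}{e}

f has the shape u'v + uv' for u = - 2 \sqrt{2 \theta^{2} + \frac{5}{2}} and v = e^{- \theta} — it is the derivative of the product u*v.
F(\theta) = - 2 \sqrt{2 \theta^{2} + \frac{5}{2}} e^{- \theta} is an antiderivative of f.
Check: d/d\theta[- 2 \sqrt{2 \theta^{2} + \frac{5}{2}} e^{- \theta}] = \frac{\sqrt{2} \left(8 \theta^{2} - 8 \theta + 10\right) e^{- \theta}}{2 \sqrt{4 \theta^{2} + 5}}, which equals f(\theta).
F(7/2) = - \frac{6 \sqrt{3}}{e^{\frac{7}{2}}}; F(1) = - \frac{3 \sqrt{2}}{e}.
Integral = F(7/2) - F(1) = - \frac{6 \sqrt{3}}{e^{\frac{7}{2}}} + \frac{3 \sqrt{2}}{e}.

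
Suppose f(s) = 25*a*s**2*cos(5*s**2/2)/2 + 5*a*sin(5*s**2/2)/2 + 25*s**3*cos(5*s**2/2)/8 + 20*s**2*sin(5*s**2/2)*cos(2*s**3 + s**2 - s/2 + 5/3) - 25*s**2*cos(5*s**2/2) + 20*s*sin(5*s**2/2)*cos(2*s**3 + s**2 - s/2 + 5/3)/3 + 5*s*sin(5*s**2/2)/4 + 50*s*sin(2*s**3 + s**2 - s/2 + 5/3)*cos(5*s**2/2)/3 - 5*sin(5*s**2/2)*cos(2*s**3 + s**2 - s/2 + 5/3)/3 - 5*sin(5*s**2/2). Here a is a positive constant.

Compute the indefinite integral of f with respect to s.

Recognize the product-rule pattern: f = u'v + uv' with u = 5*a*s/2 + 5*s**2/8 - 5*s + 10*sin(2*s**3 + s**2 - s/2 + 5/3)/3, v = sin(5*s**2/2), so integration by parts undoes it.
Check: d/ds[5*(a*s + s**2/4 - 2*s + 4*sin(2*s**3 + s**2 - s/2 + 5/3)/3)*sin(5*s**2/2)/2] = 25*a*s**2*cos(5*s**2/2)/2 + 5*a*sin(5*s**2/2)/2 + 25*s**3*cos(5*s**2/2)/8 + 20*s**2*sin(5*s**2/2)*cos(2*s**3 + s**2 - s/2 + 5/3) - 25*s**2*cos(5*s**2/2) + 20*s*sin(5*s**2/2)*cos(2*s**3 + s**2 - s/2 + 5/3)/3 + 5*s*sin(5*s**2/2)/4 + 50*s*sin(2*s**3 + s**2 - s/2 + 5/3)*cos(5*s**2/2)/3 - 5*sin(5*s**2/2)*cos(2*s**3 + s**2 - s/2 + 5/3)/3 - 5*sin(5*s**2/2) = f(s).

F(s) = 5*(a*s + s**2/4 - 2*s + 4*sin(2*s**3 + s**2 - s/2 + 5/3)/3)*sin(5*s**2/2)/2 + C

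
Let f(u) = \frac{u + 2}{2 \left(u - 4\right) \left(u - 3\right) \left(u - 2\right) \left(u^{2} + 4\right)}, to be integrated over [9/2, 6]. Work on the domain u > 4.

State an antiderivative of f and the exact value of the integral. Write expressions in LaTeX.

Antiderivative: F(u) = \frac{39 \log{\left(u - 4 \right)} - 100 \log{\left(u - 3 \right)} + 65 \log{\left(u - 2 \right)} - 2 \log{\left(u^{2} + 4 \right)} + 7 \operatorname{atan}{\left(\frac{u}{2} \right)}}{520}; value = - \frac{5 \log{\left(3 \right)}}{26} - \frac{\log{\left(\frac{5}{2} \right)}}{8} - \frac{7 \operatorname{atan}{\left(\frac{9}{4} \right)}}{520} - \frac{\log{\left(40 \right)}}{260} + \frac{\log{\left(\frac{97}{4} \right)}}{260} + \frac{7 \operatorname{atan}{\left(3 \right)}}{520} + \frac{5 \log{\left(\frac{3}{2} \right)}}{26} + \frac{3 \log{\left(2 \right)}}{20} + \frac{\log{\left(4 \right)}}{8}

The denominator factors as 2 \left(u - 4\right) \left(u - 3\right) \left(u - 2\right) \left(u^{2} + 4\right); partial fractions split f into directly integrable pieces: - \frac{2 u - 7}{260 \left(u^{2} + 4\right)} + \frac{1}{8 \left(u - 2\right)} - \frac{5}{26 \left(u - 3\right)} + \frac{3}{40 \left(u - 4\right)}.
F(u) = \frac{39 \log{\left(u - 4 \right)} - 100 \log{\left(u - 3 \right)} + 65 \log{\left(u - 2 \right)} - 2 \log{\left(u^{2} + 4 \right)} + 7 \operatorname{atan}{\left(\frac{u}{2} \right)}}{520} is an antiderivative of f.
Check: d/du[\frac{39 \log{\left(u - 4 \right)} - 100 \log{\left(u - 3 \right)} + 65 \log{\left(u - 2 \right)} - 2 \log{\left(u^{2} + 4 \right)} + 7 \operatorname{atan}{\left(\frac{u}{2} \right)}}{520}] = \frac{u + 2}{2 u^{5} - 18 u^{4} + 60 u^{3} - 120 u^{2} + 208 u - 192}, which equals f(u).
F(6) = - \frac{5 \log{\left(3 \right)}}{26} - \frac{\log{\left(40 \right)}}{260} + \frac{7 \operatorname{atan}{\left(3 \right)}}{520} + \frac{3 \log{\left(2 \right)}}{40} + \frac{\log{\left(4 \right)}}{8}; F(9/2) = - \frac{5 \log{\left(\frac{3}{2} \right)}}{26} - \frac{3 \log{\left(2 \right)}}{40} - \frac{\log{\left(\frac{97}{4} \right)}}{260} + \frac{7 \operatorname{atan}{\left(\frac{9}{4} \right)}}{520} + \frac{\log{\left(\frac{5}{2} \right)}}{8}.
Integral = F(6) - F(9/2) = - \frac{5 \log{\left(3 \right)}}{26} - \frac{\log{\left(\frac{5}{2} \right)}}{8} - \frac{7 \operatorname{atan}{\left(\frac{9}{4} \right)}}{520} - \frac{\log{\left(40 \right)}}{260} + \frac{\log{\left(\frac{97}{4} \right)}}{260} + \frac{7 \operatorname{atan}{\left(3 \right)}}{520} + \frac{5 \log{\left(\frac{3}{2} \right)}}{26} + \frac{3 \log{\left(2 \right)}}{20} + \frac{\log{\left(4 \right)}}{8}.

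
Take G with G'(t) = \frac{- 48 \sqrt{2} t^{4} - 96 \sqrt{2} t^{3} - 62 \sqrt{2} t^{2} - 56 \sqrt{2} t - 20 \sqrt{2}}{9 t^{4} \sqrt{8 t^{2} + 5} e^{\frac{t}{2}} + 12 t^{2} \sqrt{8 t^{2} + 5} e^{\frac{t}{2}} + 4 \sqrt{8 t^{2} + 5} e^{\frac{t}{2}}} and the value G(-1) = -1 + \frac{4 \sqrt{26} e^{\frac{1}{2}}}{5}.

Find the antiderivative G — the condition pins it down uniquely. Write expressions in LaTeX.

Since d/dt undoes antidifferentiation here, G(t) must give back the stated G'(t).
A general antiderivative is \frac{4 \sqrt{4 t^{2} + \frac{5}{2}} e^{- \frac{t}{2}}}{3 \left(\frac{t^{2}}{2} + \frac{1}{3}\right)} + C.
The condition gives C = -1 + \frac{4 \sqrt{26} e^{\frac{1}{2}}}{5} - (\frac{4 \sqrt{26} e^{\frac{1}{2}}}{5}) = -1.
So G(t) = - \frac{\left(3 t^{2} e^{\frac{t}{2}} - 4 \sqrt{2} \sqrt{8 t^{2} + 5} + 2 e^{\frac{t}{2}}\right) e^{- \frac{t}{2}}}{3 t^{2} + 2}.
Check: d/dt[- \frac{\left(3 t^{2} e^{\frac{t}{2}} - 4 \sqrt{2} \sqrt{8 t^{2} + 5} + 2 e^{\frac{t}{2}}\right) e^{- \frac{t}{2}}}{3 t^{2} + 2}] = \frac{- 48 \sqrt{2} t^{4} - 96 \sqrt{2} t^{3} - 62 \sqrt{2} t^{2} - 56 \sqrt{2} t - 20 \sqrt{2}}{9 t^{4} \sqrt{8 t^{2} + 5} e^{\frac{t}{2}} + 12 t^{2} \sqrt{8 t^{2} + 5} e^{\frac{t}{2}} + 4 \sqrt{8 t^{2} + 5} e^{\frac{t}{2}}} = G'(t).

G(t) = - \frac{\left(3 t^{2} e^{\frac{t}{2}} - 4 \sqrt{2} \sqrt{8 t^{2} + 5} + 2 e^{\frac{t}{2}}\right) e^{- \frac{t}{2}}}{3 t^{2} + 2}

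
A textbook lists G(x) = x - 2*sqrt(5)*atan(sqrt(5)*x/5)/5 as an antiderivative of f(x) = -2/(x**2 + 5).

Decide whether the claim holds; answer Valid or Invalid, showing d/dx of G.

Invalid: d/dx[G] - f = 1, which is not 0.

d/dx[G] = (x**2 + 3)/(x**2 + 5)
d/dx[G] - f(x) = 1 != 0.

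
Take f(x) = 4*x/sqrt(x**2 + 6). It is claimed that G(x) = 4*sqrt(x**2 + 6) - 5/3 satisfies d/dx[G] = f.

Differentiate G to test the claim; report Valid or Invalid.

d/dx[G] = 4*x/sqrt(x**2 + 6)
This equals f(x) exactly, so the claim holds.

Valid - the claim checks out under differentiation.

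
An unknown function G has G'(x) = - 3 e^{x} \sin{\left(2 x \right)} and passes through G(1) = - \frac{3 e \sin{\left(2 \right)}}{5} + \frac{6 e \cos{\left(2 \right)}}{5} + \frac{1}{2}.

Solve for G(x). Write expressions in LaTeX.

G(x) = \frac{- 6 e^{x} \sin{\left(2 x \right)} + 12 e^{x} \cos{\left(2 x \right)} + 5}{10}

Since d/dx undoes antidifferentiation here, G(x) must give back the stated G'(x).
A general antiderivative is - \frac{3 e^{x} \sin{\left(2 x \right)}}{5} + \frac{6 e^{x} \cos{\left(2 x \right)}}{5} + C.
The condition gives C = - \frac{3 e \sin{\left(2 \right)}}{5} + \frac{6 e \cos{\left(2 \right)}}{5} + \frac{1}{2} - (- \frac{3 e \sin{\left(2 \right)}}{5} + \frac{6 e \cos{\left(2 \right)}}{5}) = \frac{1}{2}.
So G(x) = \frac{- 6 e^{x} \sin{\left(2 x \right)} + 12 e^{x} \cos{\left(2 x \right)} + 5}{10}.
Check: d/dx[\frac{- 6 e^{x} \sin{\left(2 x \right)} + 12 e^{x} \cos{\left(2 x \right)} + 5}{10}] = - 3 e^{x} \sin{\left(2 x \right)} = G'(x).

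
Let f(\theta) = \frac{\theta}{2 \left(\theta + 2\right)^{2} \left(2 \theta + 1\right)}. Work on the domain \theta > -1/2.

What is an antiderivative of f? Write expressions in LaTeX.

An antiderivative is F(\theta) = - \frac{\log{\left(\theta + \frac{1}{2} \right)}}{18} + \frac{\log{\left(\theta + 2 \right)}}{18} - \frac{1}{3 \theta + 6}.

Factor the denominator (2 \left(\theta + 2\right)^{2} \left(2 \theta + 1\right)) and decompose: f = - \frac{1}{9 \left(2 \theta + 1\right)} + \frac{1}{18 \left(\theta + 2\right)} + \frac{1}{3 \left(\theta + 2\right)^{2}}; each piece integrates to a log, atan, or power term.
Check: d/d\theta[- \frac{\log{\left(\theta + \frac{1}{2} \right)}}{18} + \frac{\log{\left(\theta + 2 \right)}}{18} - \frac{1}{3 \theta + 6}] = \frac{\theta}{4 \theta^{3} + 18 \theta^{2} + 24 \theta + 8}, which equals f(\theta).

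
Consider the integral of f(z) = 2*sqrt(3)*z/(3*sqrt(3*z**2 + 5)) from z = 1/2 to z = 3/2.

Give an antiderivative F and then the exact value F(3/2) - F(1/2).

f matches the chain-rule pattern g'(h)*h' with inner function h(z) = z**2 + 5/3; substituting u = h(z) collapses the integral.
F(z) = 2*sqrt(z**2 + 5/3)/3 is an antiderivative of f.
Check: d/dz[2*sqrt(z**2 + 5/3)/3] = 2*sqrt(3)*z/(3*sqrt(3*z**2 + 5)) = f(z).
F(3/2) = sqrt(141)/9; F(1/2) = sqrt(69)/9.
Integral = F(3/2) - F(1/2) = -sqrt(69)/9 + sqrt(141)/9.

Antiderivative: F(z) = 2*sqrt(z**2 + 5/3)/3; value = -sqrt(69)/9 + sqrt(141)/9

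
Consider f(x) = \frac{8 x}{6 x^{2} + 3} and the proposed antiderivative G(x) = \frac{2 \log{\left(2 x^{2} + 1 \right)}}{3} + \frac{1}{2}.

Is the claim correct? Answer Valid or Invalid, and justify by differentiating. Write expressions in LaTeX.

d/dx[G] = \frac{8 x}{6 x^{2} + 3}
This equals f(x) exactly, so the claim holds.

Valid - the claim checks out under differentiation.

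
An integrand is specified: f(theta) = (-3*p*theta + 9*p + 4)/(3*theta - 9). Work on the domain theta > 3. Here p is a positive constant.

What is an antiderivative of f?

For F(theta) to be correct the identity F'(theta) - f(theta) = 0 must hold.
Check: d/dtheta[-p*theta + 4*log(theta - 3)/3] = (-3*p*theta + 9*p + 4)/(3*theta - 9) = f(theta).

An antiderivative is F(theta) = -p*theta + 4*log(theta - 3)/3.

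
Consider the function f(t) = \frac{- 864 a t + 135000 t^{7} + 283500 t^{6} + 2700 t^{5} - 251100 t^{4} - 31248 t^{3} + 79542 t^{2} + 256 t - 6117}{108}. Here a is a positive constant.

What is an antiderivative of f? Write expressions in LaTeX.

An antiderivative is F(t) = - 4 a t^{2} + \frac{625 t^{8}}{4} + 375 t^{7} + \frac{25 t^{6}}{6} - 465 t^{5} - \frac{217 t^{4}}{3} + \frac{491 t^{3}}{2} + \frac{32 t^{2}}{27} - \frac{2039 t}{36}.

Since d/dt undoes antidifferentiation here, F'(t) = f(t) is required of F(t).
Check: d/dt[- 4 a t^{2} + \frac{625 t^{8}}{4} + 375 t^{7} + \frac{25 t^{6}}{6} - 465 t^{5} - \frac{217 t^{4}}{3} + \frac{491 t^{3}}{2} + \frac{32 t^{2}}{27} - \frac{2039 t}{36}] = - 8 a t + 1250 t^{7} + 2625 t^{6} + 25 t^{5} - 2325 t^{4} - \frac{868 t^{3}}{3} + \frac{1473 t^{2}}{2} + \frac{64 t}{27} - \frac{2039}{36}, which equals f(t).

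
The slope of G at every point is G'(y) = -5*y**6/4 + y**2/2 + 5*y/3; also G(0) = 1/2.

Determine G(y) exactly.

The integrand splits into summands that can be handled one at a time.
A general antiderivative is -5*y**7/28 + y**3/6 + 5*y**2/6 + C.
The condition gives C = 1/2 - (0) = 1/2.
So G(y) = -5*y**7/28 + y**3/6 + 5*y**2/6 + 1/2.
Check: d/dy[-5*y**7/28 + y**3/6 + 5*y**2/6 + 1/2] = -5*y**6/4 + y**2/2 + 5*y/3 = G'(y).

G(y) = -5*y**7/28 + y**3/6 + 5*y**2/6 + 1/2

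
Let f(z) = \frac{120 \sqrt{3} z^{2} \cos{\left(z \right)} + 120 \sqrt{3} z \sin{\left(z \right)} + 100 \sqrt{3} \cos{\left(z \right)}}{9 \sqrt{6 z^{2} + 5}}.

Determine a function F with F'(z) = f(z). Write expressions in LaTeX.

An antiderivative is F(z) = \frac{20 \sqrt{2 z^{2} + \frac{5}{3}} \sin{\left(z \right)}}{3}.

f has the shape u'v + uv' for u = \frac{20 \sqrt{2 z^{2} + \frac{5}{3}}}{3} and v = \sin{\left(z \right)} — it is the derivative of the product u*v.
Check: d/dz[\frac{20 \sqrt{2 z^{2} + \frac{5}{3}} \sin{\left(z \right)}}{3}] = \frac{\sqrt{3} \left(120 z^{2} \cos{\left(z \right)} + 120 z \sin{\left(z \right)} + 100 \cos{\left(z \right)}\right)}{9 \sqrt{6 z^{2} + 5}}, which equals f(z).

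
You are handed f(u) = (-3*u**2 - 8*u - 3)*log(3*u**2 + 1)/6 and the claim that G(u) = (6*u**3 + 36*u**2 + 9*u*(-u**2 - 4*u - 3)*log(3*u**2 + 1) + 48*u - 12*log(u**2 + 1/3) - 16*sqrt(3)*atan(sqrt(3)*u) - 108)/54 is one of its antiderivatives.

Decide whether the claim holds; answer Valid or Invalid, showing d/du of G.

Valid. The derivative of G reproduces f.

d/du[G] = -u**2*log(3*u**2 + 1)/2 - 4*u*log(3*u**2 + 1)/3 - log(3*u**2 + 1)/2
This equals f(u) exactly, so the claim holds.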